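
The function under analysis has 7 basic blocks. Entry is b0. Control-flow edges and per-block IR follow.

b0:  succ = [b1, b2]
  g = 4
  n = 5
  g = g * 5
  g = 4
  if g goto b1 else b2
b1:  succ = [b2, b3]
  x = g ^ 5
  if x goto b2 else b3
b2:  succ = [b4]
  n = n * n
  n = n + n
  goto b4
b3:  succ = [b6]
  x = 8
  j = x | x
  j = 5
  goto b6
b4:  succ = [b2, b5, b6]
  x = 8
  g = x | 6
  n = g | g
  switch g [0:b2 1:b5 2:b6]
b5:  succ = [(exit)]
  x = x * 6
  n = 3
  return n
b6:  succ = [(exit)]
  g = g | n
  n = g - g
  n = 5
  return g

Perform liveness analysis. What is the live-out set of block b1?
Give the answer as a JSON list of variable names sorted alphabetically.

def/use:
  b0 def {g,n} use ∅
  b1 def {x} use {g}
  b2 def {n} use {n}
  b3 def {j,x} use ∅
  b4 def {g,n,x} use ∅
  b5 def {n,x} use {x}
  b6 def {g,n} use {g,n}

Live sets:
  b0 li=∅ lo={g,n}
  b1 li={g,n} lo={g,n}
  b2 li={n} lo=∅
  b3 li={g,n} lo={g,n}
  b4 li=∅ lo={g,n,x}
  b5 li={x} lo=∅
  b6 li={g,n} lo=∅

live-out(b1) = ["g", "n"]

Answer: ["g", "n"]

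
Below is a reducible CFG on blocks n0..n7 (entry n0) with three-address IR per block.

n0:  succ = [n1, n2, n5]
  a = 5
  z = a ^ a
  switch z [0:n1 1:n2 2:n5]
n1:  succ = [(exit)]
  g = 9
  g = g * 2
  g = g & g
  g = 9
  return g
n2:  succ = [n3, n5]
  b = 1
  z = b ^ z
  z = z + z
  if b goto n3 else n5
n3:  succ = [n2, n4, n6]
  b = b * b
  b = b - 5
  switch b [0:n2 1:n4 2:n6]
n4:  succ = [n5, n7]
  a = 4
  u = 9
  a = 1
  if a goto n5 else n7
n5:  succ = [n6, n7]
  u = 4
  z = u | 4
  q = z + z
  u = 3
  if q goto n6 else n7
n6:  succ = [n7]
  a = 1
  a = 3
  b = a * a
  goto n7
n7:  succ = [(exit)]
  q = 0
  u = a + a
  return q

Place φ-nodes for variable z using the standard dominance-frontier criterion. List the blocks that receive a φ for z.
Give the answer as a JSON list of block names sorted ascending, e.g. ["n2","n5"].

idom tree: n1←n0 n2←n0 n3←n2 n4←n3 n5←n0 n6←n0 n7←n0
Dom at joins:
  n2: preds {n0,n3}: {n0} ∩ {n0,n2,n3} = {n0}; idom=n0
  n5: preds {n0,n2,n4}: {n0} ∩ {n0,n2} ∩ {n0,n2,n3,n4} = {n0}; idom=n0
  n6: preds {n3,n5}: {n0,n2,n3} ∩ {n0,n5} = {n0}; idom=n0
  n7: preds {n4,n5,n6}: {n0,n2,n3,n4} ∩ {n0,n5} ∩ {n0,n6} = {n0}; idom=n0

Frontier:
  n2←n0: walk · to n0
  n2←n3: walk n3→n2 to n0
  n5←n0: walk · to n0
  n5←n2: walk n2 to n0
  n5←n4: walk n4→n3→n2 to n0
  n6←n3: walk n3→n2 to n0
  n6←n5: walk n5 to n0
  n7←n4: walk n4→n3→n2 to n0
  n7←n5: walk n5 to n0
  n7←n6: walk n6 to n0
  DF(n0)=∅
  DF(n1)=∅
  DF(n2)={n2,n5,n6,n7}
  DF(n3)={n2,n5,n6,n7}
  DF(n4)={n5,n7}
  DF(n5)={n6,n7}
  DF(n6)={n7}
  DF(n7)=∅

φ for z: defs {n0,n2,n5}
  DF⁺ = {n2,n5,n6,n7}

Answer: ["n2", "n5", "n6", "n7"]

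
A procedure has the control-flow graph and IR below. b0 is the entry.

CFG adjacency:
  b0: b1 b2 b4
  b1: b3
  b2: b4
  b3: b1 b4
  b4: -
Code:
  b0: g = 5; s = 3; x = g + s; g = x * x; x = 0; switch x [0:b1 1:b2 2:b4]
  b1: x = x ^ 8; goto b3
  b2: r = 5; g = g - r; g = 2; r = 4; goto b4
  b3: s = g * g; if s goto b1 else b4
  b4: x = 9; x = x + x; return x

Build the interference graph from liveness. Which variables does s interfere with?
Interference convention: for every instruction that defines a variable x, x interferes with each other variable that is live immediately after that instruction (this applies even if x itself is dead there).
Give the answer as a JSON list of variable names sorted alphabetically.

Answer: ["g", "x"]

Working:
def/use:
  b0: {g,s,x} / ∅
  b1: {x} / {x}
  b2: {g,r} / {g}
  b3: {s} / {g}
  b4: {x} / ∅

Backward fixpoint:
  b0: in=∅ out={g,x}
  b1: in={g,x} out={g,x}
  b2: in={g} out=∅
  b3: in={g,x} out={g,x}
  b4: in=∅ out=∅

Interfere edges:
  g — {r,s,x}
  r — {g}
  s — {g,x}
  x — {g,s}

N(s) = ["g", "x"]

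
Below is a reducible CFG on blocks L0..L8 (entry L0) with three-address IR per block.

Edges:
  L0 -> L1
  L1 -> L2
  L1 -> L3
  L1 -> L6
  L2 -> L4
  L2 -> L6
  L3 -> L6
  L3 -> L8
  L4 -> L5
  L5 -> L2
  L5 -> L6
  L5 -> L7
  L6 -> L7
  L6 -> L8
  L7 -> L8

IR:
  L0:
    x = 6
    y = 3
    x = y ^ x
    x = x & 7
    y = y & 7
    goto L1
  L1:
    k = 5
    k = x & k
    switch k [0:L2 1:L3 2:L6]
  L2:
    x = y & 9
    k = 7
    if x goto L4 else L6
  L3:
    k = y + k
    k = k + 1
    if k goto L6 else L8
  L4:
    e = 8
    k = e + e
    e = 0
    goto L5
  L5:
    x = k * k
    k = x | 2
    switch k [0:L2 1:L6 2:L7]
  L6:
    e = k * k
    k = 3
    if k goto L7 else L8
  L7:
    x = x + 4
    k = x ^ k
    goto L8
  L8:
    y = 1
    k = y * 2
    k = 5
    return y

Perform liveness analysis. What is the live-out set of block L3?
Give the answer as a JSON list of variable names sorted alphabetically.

Answer: ["k", "x"]

Derivation:
Per-block:
  L0: {x,y} / ∅
  L1: {k} / {x}
  L2: {k,x} / {y}
  L3: {k} / {k,y}
  L4: {e,k} / ∅
  L5: {k,x} / {k}
  L6: {e,k} / {k}
  L7: {k,x} / {k,x}
  L8: {k,y} / ∅

Backward fixpoint:
  L0: in=∅ out={x,y}
  L1: in={x,y} out={k,x,y}
  L2: in={y} out={k,x,y}
  L3: in={k,x,y} out={k,x}
  L4: in={y} out={k,y}
  L5: in={k,y} out={k,x,y}
  L6: in={k,x} out={k,x}
  L7: in={k,x} out=∅
  L8: in=∅ out=∅

live-out(L3) = ["k", "x"]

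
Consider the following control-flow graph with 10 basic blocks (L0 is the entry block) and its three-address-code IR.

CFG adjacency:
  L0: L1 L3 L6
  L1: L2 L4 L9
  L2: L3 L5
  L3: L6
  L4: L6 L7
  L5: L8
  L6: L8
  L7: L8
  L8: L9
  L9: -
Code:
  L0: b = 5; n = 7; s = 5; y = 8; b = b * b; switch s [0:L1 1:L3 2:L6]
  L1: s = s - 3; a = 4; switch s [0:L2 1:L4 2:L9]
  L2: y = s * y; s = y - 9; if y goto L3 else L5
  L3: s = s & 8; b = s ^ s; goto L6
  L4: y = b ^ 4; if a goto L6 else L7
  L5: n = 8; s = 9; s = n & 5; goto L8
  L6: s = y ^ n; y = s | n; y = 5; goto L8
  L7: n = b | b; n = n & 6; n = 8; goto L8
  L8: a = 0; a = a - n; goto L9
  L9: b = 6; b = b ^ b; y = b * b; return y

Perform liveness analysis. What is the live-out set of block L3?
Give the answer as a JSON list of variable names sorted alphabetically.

Answer: ["n", "y"]

Working:
Block summaries:
  L0: def={b,n,s,y} ue=∅
  L1: def={a,s} ue={s}
  L2: def={s,y} ue={s,y}
  L3: def={b,s} ue={s}
  L4: def={y} ue={a,b}
  L5: def={n,s} ue=∅
  L6: def={s,y} ue={n,y}
  L7: def={n} ue={b}
  L8: def={a} ue={n}
  L9: def={b,y} ue=∅

Backward fixpoint:
  live L0: ∅→{b,n,s,y}
  live L1: {b,n,s,y}→{a,b,n,s,y}
  live L2: {n,s,y}→{n,s,y}
  live L3: {n,s,y}→{n,y}
  live L4: {a,b,n}→{b,n,y}
  live L5: ∅→{n}
  live L6: {n,y}→{n}
  live L7: {b}→{n}
  live L8: {n}→∅
  live L9: ∅→∅

live-out(L3) = ["n", "y"]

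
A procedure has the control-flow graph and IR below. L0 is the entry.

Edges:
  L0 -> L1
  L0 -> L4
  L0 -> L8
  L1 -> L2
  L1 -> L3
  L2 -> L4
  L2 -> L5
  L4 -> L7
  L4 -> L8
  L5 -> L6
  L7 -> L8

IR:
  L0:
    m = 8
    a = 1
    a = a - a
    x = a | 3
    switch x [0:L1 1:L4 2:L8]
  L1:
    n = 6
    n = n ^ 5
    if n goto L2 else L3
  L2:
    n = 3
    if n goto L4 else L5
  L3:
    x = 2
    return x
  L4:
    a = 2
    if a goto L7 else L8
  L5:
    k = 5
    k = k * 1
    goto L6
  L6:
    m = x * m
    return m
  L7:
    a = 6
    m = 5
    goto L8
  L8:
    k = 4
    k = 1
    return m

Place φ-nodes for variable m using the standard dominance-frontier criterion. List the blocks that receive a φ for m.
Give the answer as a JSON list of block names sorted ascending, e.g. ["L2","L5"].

idom tree: L1←L0 L2←L1 L3←L1 L4←L0 L5←L2 L6←L5 L7←L4 L8←L0
Join-block Dom:
  L4: preds {L0,L2}: {L0} ∩ {L0,L1,L2} = {L0}; idom=L0
  L8: preds {L0,L4,L7}: {L0} ∩ {L0,L4} ∩ {L0,L4,L7} = {L0}; idom=L0

Frontier:
  L4←L0: walk · to L0
  L4←L2: walk L2→L1 to L0
  L8←L0: walk · to L0
  L8←L4: walk L4 to L0
  L8←L7: walk L7→L4 to L0
  DF(L0)=∅
  DF(L1)={L4}
  DF(L2)={L4}
  DF(L3)=∅
  DF(L4)={L8}
  DF(L5)=∅
  DF(L6)=∅
  DF(L7)={L8}
  DF(L8)=∅

φ for m: defs {L0,L6,L7}
  DF⁺ = {L8}

Answer: ["L8"]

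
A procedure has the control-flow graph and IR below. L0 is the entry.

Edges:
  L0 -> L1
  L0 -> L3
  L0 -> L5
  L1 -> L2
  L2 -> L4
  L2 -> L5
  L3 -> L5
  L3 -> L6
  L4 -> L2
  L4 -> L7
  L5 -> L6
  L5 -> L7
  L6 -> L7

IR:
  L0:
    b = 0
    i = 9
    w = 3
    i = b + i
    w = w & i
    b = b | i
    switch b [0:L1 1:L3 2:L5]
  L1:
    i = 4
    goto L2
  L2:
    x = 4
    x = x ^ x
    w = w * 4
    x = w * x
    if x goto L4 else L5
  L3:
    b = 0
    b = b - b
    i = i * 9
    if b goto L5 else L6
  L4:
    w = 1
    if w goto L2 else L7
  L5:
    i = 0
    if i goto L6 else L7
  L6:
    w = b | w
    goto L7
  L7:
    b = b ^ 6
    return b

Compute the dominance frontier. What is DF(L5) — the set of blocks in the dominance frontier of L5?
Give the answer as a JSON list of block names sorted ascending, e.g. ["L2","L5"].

Answer: ["L6", "L7"]

Derivation:
idom tree: L1←L0 L2←L1 L3←L0 L4←L2 L5←L0 L6←L0 L7←L0
Dom at joins:
  L2: preds {L1,L4}: {L0,L1} ∩ {L0,L1,L2,L4} = {L0,L1}; idom=L1
  L5: preds {L0,L2,L3}: {L0} ∩ {L0,L1,L2} ∩ {L0,L3} = {L0}; idom=L0
  L6: preds {L3,L5}: {L0,L3} ∩ {L0,L5} = {L0}; idom=L0
  L7: preds {L4,L5,L6}: {L0,L1,L2,L4} ∩ {L0,L5} ∩ {L0,L6} = {L0}; idom=L0

DF derivation:
  L2←L1: walk · to L1
  L2←L4: walk L4→L2 to L1
  L5←L0: walk · to L0
  L5←L2: walk L2→L1 to L0
  L5←L3: walk L3 to L0
  L6←L3: walk L3 to L0
  L6←L5: walk L5 to L0
  L7←L4: walk L4→L2→L1 to L0
  L7←L5: walk L5 to L0
  L7←L6: walk L6 to L0
  DF(L0)=∅
  DF(L1)={L5,L7}
  DF(L2)={L2,L5,L7}
  DF(L3)={L5,L6}
  DF(L4)={L2,L7}
  DF(L5)={L6,L7}
  DF(L6)={L7}
  DF(L7)=∅

DF(L5) = ["L6", "L7"]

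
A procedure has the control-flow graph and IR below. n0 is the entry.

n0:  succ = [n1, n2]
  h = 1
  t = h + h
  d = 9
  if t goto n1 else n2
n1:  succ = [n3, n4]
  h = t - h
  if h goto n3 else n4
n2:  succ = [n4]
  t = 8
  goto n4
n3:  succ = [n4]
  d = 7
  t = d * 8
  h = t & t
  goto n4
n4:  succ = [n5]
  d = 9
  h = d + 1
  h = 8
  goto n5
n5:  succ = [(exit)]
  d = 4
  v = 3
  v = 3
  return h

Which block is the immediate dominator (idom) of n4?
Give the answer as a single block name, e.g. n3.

Answer: n0

Derivation:
idom tree: n1←n0 n2←n0 n3←n1 n4←n0 n5←n4
Dom∩ at merges:
  n4: preds {n1,n2,n3}: {n0,n1} ∩ {n0,n2} ∩ {n0,n1,n3} = {n0}; idom=n0

idom(n4) = n0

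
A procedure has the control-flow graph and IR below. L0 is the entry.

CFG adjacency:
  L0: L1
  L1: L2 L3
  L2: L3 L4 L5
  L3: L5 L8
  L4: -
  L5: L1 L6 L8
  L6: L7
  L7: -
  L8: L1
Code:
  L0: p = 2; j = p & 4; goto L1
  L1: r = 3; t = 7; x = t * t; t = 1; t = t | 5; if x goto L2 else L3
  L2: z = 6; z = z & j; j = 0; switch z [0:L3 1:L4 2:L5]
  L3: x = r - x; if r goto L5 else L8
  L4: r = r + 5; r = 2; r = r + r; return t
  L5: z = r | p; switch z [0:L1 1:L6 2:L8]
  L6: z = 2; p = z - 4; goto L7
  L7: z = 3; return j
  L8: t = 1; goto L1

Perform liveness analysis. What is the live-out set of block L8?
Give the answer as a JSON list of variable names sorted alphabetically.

Per-block:
  L0: {j,p} / ∅
  L1: {r,t,x} / ∅
  L2: {j,z} / {j}
  L3: {x} / {r,x}
  L4: {r} / {r,t}
  L5: {z} / {p,r}
  L6: {p,z} / ∅
  L7: {z} / {j}
  L8: {t} / ∅

Live sets:
  L0: in=∅ out={j,p}
  L1: in={j,p} out={j,p,r,t,x}
  L2: in={j,p,r,t,x} out={j,p,r,t,x}
  L3: in={j,p,r,x} out={j,p,r}
  L4: in={r,t} out=∅
  L5: in={j,p,r} out={j,p}
  L6: in={j} out={j}
  L7: in={j} out=∅
  L8: in={j,p} out={j,p}

live-out(L8) = ["j", "p"]

Answer: ["j", "p"]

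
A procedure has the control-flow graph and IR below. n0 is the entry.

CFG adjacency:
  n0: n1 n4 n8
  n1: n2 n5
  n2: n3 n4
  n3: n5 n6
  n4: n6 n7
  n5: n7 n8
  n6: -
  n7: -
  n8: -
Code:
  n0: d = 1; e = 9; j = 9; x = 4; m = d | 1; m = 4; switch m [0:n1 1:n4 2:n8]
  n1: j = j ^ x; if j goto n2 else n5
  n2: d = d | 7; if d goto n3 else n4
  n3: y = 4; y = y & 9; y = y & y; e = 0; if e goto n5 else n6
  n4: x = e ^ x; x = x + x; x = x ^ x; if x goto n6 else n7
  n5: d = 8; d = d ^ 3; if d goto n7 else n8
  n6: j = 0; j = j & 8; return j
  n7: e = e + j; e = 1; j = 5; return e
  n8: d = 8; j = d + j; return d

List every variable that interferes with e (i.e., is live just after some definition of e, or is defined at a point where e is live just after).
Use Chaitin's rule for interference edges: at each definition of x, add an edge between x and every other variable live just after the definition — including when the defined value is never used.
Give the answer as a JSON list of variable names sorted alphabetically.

Per-block:
  n0: {d,e,j,m,x} / ∅
  n1: {j} / {j,x}
  n2: {d} / {d}
  n3: {e,y} / ∅
  n4: {x} / {e,x}
  n5: {d} / ∅
  n6: {j} / ∅
  n7: {e,j} / {e,j}
  n8: {d,j} / {j}

Live sets:
  live n0: ∅→{d,e,j,x}
  live n1: {d,e,j,x}→{d,e,j,x}
  live n2: {d,e,j,x}→{e,j,x}
  live n3: {j}→{e,j}
  live n4: {e,j,x}→{e,j}
  live n5: {e,j}→{e,j}
  live n6: ∅→∅
  live n7: {e,j}→∅
  live n8: {j}→∅

Interference:
  d — {e,j,m,x}
  e — {d,j,m,x}
  j — {d,e,m,x,y}
  m — {d,e,j,x}
  x — {d,e,j,m}
  y — {j}

N(e) = ["d", "j", "m", "x"]

Answer: ["d", "j", "m", "x"]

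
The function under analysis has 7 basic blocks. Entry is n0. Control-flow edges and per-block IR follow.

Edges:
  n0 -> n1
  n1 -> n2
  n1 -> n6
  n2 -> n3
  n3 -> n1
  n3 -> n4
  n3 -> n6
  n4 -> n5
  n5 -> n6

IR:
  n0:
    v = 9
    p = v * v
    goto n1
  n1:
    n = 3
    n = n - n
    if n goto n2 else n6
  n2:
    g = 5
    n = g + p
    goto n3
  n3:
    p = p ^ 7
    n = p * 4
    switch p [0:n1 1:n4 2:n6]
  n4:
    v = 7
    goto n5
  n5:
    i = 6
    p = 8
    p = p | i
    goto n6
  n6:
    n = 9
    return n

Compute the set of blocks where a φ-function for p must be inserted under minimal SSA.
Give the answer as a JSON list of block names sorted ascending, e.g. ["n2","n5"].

idom tree: n1←n0 n2←n1 n3←n2 n4←n3 n5←n4 n6←n1
Dom∩ at merges:
  n1: preds {n0,n3}: {n0} ∩ {n0,n1,n2,n3} = {n0}; idom=n0
  n6: preds {n1,n3,n5}: {n0,n1} ∩ {n0,n1,n2,n3} ∩ {n0,n1,n2,n3,n4,n5} = {n0,n1}; idom=n1

Frontier:
  join n1 pred n0: · stop@n0
  join n1 pred n3: n3→n2→n1 stop@n0
  join n6 pred n1: · stop@n1
  join n6 pred n3: n3→n2 stop@n1
  join n6 pred n5: n5→n4→n3→n2 stop@n1
  n0 → ∅
  n1 → {n1}
  n2 → {n1,n6}
  n3 → {n1,n6}
  n4 → {n6}
  n5 → {n6}
  n6 → ∅

φ for p: defs {n0,n3,n5}
  DF⁺ = {n1,n6}

Answer: ["n1", "n6"]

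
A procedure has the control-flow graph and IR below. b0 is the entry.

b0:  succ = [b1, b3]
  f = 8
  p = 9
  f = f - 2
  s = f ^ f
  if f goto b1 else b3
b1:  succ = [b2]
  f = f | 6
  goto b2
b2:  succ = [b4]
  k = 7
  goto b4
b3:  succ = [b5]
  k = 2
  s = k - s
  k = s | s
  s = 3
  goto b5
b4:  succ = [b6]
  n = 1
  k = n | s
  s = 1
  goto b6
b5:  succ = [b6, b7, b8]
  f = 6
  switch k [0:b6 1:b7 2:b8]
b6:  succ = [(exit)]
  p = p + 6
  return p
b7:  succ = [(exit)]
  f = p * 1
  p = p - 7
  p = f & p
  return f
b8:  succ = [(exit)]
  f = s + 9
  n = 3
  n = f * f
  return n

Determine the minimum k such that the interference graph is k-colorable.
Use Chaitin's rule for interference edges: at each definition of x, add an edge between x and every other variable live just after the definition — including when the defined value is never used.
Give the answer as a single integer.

Per-block:
  b0 def {f,p,s} use ∅
  b1 def {f} use {f}
  b2 def {k} use ∅
  b3 def {k,s} use {s}
  b4 def {k,n,s} use {s}
  b5 def {f} use {k}
  b6 def {p} use {p}
  b7 def {f,p} use {p}
  b8 def {f,n} use {s}

Live sets:
  live b0: ∅→{f,p,s}
  live b1: {f,p,s}→{p,s}
  live b2: {p,s}→{p,s}
  live b3: {p,s}→{k,p,s}
  live b4: {p,s}→{p}
  live b5: {k,p,s}→{p,s}
  live b6: {p}→∅
  live b7: {p}→∅
  live b8: {s}→∅

Conflict graph:
  f↔{k,n,p,s}
  k↔{f,p,s}
  n↔{f,p,s}
  p↔{f,k,n,s}
  s↔{f,k,n,p}

Registers:
  lower bound: {f,k,p,s} mutually conflict ⇒ χ ≥ 4
  4-colouring: R0={f}  R1={p}  R2={s}  R3={k,n}
  χ = 4

Answer: 4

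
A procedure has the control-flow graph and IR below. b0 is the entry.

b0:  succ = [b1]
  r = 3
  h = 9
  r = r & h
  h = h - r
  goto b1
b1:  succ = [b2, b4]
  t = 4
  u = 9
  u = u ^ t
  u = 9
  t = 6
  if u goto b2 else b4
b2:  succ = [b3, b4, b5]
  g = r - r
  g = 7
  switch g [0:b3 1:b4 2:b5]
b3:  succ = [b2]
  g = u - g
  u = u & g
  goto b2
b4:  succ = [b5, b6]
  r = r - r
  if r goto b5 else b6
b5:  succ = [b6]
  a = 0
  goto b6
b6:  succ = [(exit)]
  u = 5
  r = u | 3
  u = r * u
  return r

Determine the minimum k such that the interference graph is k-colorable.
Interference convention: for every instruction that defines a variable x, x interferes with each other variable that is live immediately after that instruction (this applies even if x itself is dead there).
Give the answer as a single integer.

def/use:
  b0 def {h,r} use ∅
  b1 def {t,u} use ∅
  b2 def {g} use {r}
  b3 def {g,u} use {g,u}
  b4 def {r} use {r}
  b5 def {a} use ∅
  b6 def {r,u} use ∅

Live sets:
  b0: in=∅ out={r}
  b1: in={r} out={r,u}
  b2: in={r,u} out={g,r,u}
  b3: in={g,r,u} out={r,u}
  b4: in={r} out=∅
  b5: in=∅ out=∅
  b6: in=∅ out=∅

Interference:
  a — ∅
  g — {r,u}
  h — {r}
  r — {g,h,t,u}
  t — {r,u}
  u — {g,r,t}

Colouring:
  lower bound: {g,r,u} mutually conflict ⇒ χ ≥ 3
  3-colouring: r0={a,r}  r1={h,u}  r2={g,t}
  χ = 3

Answer: 3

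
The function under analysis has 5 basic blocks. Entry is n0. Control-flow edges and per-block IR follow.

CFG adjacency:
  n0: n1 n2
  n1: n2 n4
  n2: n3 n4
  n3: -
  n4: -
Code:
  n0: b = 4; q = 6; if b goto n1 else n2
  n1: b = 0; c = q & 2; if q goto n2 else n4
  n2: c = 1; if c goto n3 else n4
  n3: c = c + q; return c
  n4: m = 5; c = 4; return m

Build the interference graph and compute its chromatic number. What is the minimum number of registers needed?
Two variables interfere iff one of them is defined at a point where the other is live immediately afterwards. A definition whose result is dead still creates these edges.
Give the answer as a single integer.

Answer: 2

Derivation:
Block summaries:
  n0 def {b,q} use ∅
  n1 def {b,c} use {q}
  n2 def {c} use ∅
  n3 def {c} use {c,q}
  n4 def {c,m} use ∅

Live sets:
  n0: in=∅ out={q}
  n1: in={q} out={q}
  n2: in={q} out={c,q}
  n3: in={c,q} out=∅
  n4: in=∅ out=∅

Conflict graph:
  b — {q}
  c — {m,q}
  m — {c}
  q — {b,c}

Colouring:
  clique {b,q} ⇒ need ≥ 2
  assign b→r0 c→r0 m→r1 q→r1 — no edge inside a register ⇒ χ ≤ 2
  χ = 2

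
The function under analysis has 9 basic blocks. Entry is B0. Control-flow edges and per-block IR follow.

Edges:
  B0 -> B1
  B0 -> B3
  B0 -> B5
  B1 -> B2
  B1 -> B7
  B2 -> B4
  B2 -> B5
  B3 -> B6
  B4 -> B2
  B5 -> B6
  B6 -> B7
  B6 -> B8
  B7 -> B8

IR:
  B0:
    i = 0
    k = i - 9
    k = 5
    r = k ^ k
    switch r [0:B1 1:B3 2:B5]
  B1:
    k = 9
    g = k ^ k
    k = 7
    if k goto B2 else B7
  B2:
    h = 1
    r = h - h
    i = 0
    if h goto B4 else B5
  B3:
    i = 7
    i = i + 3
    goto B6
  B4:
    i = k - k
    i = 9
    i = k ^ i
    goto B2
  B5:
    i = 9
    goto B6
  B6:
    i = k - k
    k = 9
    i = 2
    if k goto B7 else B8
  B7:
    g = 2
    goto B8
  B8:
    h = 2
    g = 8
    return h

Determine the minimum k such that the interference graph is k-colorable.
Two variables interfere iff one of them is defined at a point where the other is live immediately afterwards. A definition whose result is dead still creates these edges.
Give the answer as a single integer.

Answer: 3

Derivation:
def/use:
  B0: def={i,k,r} ue=∅
  B1: def={g,k} ue=∅
  B2: def={h,i,r} ue=∅
  B3: def={i} ue=∅
  B4: def={i} ue={k}
  B5: def={i} ue=∅
  B6: def={i,k} ue={k}
  B7: def={g} ue=∅
  B8: def={g,h} ue=∅

Liveness:
  B0 li=∅ lo={k}
  B1 li=∅ lo={k}
  B2 li={k} lo={k}
  B3 li={k} lo={k}
  B4 li={k} lo={k}
  B5 li={k} lo={k}
  B6 li={k} lo=∅
  B7 li=∅ lo=∅
  B8 li=∅ lo=∅

Conflict graph:
  g↔{h}
  h↔{g,i,k,r}
  i↔{h,k}
  k↔{h,i,r}
  r↔{h,k}

Chromatic number:
  {h,i,k} pairwise interfere (3-clique) ⇒ χ ≥ 3
  3-colouring: c0={h}  c1={g,k}  c2={i,r}
  χ = 3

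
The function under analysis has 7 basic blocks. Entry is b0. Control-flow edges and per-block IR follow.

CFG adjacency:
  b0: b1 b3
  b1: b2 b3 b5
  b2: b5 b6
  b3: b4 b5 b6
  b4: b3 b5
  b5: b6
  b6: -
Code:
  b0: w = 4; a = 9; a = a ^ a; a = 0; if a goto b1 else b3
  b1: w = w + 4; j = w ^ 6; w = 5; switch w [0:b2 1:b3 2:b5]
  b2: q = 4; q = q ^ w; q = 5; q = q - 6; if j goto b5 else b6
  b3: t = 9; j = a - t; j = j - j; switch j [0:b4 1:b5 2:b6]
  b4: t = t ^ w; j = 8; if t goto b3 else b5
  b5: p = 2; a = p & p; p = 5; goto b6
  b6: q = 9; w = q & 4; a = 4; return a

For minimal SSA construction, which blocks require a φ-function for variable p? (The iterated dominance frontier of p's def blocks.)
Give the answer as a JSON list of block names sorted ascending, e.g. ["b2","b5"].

Answer: ["b6"]

Analysis:
idom tree: b1←b0 b2←b1 b3←b0 b4←b3 b5←b0 b6←b0
Dom at joins:
  b3: preds {b0,b1,b4}: {b0} ∩ {b0,b1} ∩ {b0,b3,b4} = {b0}; idom=b0
  b5: preds {b1,b2,b3,b4}: {b0,b1} ∩ {b0,b1,b2} ∩ {b0,b3} ∩ {b0,b3,b4} = {b0}; idom=b0
  b6: preds {b2,b3,b5}: {b0,b1,b2} ∩ {b0,b3} ∩ {b0,b5} = {b0}; idom=b0

Frontier:
  join b3 pred b0: · stop@b0
  join b3 pred b1: b1 stop@b0
  join b3 pred b4: b4→b3 stop@b0
  join b5 pred b1: b1 stop@b0
  join b5 pred b2: b2→b1 stop@b0
  join b5 pred b3: b3 stop@b0
  join b5 pred b4: b4→b3 stop@b0
  join b6 pred b2: b2→b1 stop@b0
  join b6 pred b3: b3 stop@b0
  join b6 pred b5: b5 stop@b0
  DF(b0)=∅
  DF(b1)={b3,b5,b6}
  DF(b2)={b5,b6}
  DF(b3)={b3,b5,b6}
  DF(b4)={b3,b5}
  DF(b5)={b6}
  DF(b6)=∅

φ for p: defs {b5}
  DF⁺ = {b6}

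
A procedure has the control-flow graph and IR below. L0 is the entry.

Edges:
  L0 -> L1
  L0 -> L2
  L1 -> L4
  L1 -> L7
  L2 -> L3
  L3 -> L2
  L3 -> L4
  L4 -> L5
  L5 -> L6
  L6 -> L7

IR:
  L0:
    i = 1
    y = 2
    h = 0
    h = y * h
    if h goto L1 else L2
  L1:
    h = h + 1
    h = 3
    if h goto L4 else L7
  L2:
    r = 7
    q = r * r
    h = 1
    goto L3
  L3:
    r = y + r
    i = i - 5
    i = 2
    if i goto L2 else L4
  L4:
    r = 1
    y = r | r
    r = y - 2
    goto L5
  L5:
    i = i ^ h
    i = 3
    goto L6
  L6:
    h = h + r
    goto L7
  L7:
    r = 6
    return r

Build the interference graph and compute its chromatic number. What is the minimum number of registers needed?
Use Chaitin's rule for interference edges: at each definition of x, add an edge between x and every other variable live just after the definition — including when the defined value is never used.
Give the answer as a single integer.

Block summaries:
  L0: def={h,i,y} ue=∅
  L1: def={h} ue={h}
  L2: def={h,q,r} ue=∅
  L3: def={i,r} ue={i,r,y}
  L4: def={r,y} ue=∅
  L5: def={i} ue={h,i}
  L6: def={h} ue={h,r}
  L7: def={r} ue=∅

Live sets:
  live L0: ∅→{h,i,y}
  live L1: {h,i}→{h,i}
  live L2: {i,y}→{h,i,r,y}
  live L3: {h,i,r,y}→{h,i,y}
  live L4: {h,i}→{h,i,r}
  live L5: {h,i,r}→{h,r}
  live L6: {h,r}→∅
  live L7: ∅→∅

Interfere edges:
  h: {i,r,y}
  i: {h,q,r,y}
  q: {i,r,y}
  r: {h,i,q,y}
  y: {h,i,q,r}

Chromatic number:
  lower bound: {h,i,r,y} mutually conflict ⇒ χ ≥ 4
  4-colouring: c0={i}  c1={r}  c2={y}  c3={h,q}
  χ = 4

Answer: 4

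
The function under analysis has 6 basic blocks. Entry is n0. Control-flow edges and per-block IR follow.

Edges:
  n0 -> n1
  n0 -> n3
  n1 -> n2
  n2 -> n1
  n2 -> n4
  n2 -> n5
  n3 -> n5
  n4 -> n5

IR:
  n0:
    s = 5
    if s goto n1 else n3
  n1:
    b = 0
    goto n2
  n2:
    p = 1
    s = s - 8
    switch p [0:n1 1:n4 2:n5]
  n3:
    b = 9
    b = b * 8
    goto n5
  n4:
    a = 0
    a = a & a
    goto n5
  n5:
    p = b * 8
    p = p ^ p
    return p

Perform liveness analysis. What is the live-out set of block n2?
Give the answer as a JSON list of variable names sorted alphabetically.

Answer: ["b", "s"]

Analysis:
Block summaries:
  n0: {s} / ∅
  n1: {b} / ∅
  n2: {p,s} / {s}
  n3: {b} / ∅
  n4: {a} / ∅
  n5: {p} / {b}

Live sets:
  live n0: ∅→{s}
  live n1: {s}→{b,s}
  live n2: {b,s}→{b,s}
  live n3: ∅→{b}
  live n4: {b}→{b}
  live n5: {b}→∅

live-out(n2) = ["b", "s"]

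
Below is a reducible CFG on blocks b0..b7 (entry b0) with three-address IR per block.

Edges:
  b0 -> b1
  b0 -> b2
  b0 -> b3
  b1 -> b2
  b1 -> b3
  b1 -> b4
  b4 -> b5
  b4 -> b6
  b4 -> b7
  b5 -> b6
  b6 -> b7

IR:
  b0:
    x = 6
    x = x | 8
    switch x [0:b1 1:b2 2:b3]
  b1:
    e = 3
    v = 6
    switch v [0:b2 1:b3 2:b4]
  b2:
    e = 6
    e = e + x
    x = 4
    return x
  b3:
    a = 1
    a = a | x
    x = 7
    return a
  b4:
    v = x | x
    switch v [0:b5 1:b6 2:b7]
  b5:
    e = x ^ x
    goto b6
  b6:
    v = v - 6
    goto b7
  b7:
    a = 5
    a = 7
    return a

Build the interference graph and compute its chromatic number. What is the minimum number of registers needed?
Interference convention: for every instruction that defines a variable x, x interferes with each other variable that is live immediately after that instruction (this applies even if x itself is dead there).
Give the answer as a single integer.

def/use:
  b0 def {x} use ∅
  b1 def {e,v} use ∅
  b2 def {e,x} use {x}
  b3 def {a,x} use {x}
  b4 def {v} use {x}
  b5 def {e} use {x}
  b6 def {v} use {v}
  b7 def {a} use ∅

Backward fixpoint:
  b0 li=∅ lo={x}
  b1 li={x} lo={x}
  b2 li={x} lo=∅
  b3 li={x} lo=∅
  b4 li={x} lo={v,x}
  b5 li={v,x} lo={v}
  b6 li={v} lo=∅
  b7 li=∅ lo=∅

Interfere edges:
  a — {x}
  e — {v,x}
  v — {e,x}
  x — {a,e,v}

Chromatic number:
  lower bound: {e,v,x} mutually conflict ⇒ χ ≥ 3
  assign a→c1 e→c1 v→c2 x→c0 — no edge inside a register ⇒ χ ≤ 3
  χ = 3

Answer: 3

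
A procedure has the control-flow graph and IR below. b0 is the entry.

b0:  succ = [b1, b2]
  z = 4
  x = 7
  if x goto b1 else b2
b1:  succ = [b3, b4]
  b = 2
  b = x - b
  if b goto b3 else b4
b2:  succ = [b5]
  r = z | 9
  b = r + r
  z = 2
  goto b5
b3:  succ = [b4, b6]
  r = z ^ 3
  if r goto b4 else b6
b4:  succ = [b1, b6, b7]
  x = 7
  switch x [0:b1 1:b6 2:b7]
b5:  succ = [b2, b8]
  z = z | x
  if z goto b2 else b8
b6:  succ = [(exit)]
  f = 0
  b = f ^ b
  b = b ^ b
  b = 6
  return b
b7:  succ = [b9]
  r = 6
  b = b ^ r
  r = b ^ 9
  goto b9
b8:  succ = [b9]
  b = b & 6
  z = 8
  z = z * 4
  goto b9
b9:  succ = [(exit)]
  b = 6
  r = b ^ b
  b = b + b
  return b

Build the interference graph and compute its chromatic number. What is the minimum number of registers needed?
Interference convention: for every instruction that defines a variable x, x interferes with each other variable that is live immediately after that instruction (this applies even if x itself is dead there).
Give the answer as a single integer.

Per-block:
  b0 def {x,z} use ∅
  b1 def {b} use {x}
  b2 def {b,r,z} use {z}
  b3 def {r} use {z}
  b4 def {x} use ∅
  b5 def {z} use {x,z}
  b6 def {b,f} use {b}
  b7 def {b,r} use {b}
  b8 def {b,z} use {b}
  b9 def {b,r} use ∅

Liveness:
  b0: in=∅ out={x,z}
  b1: in={x,z} out={b,z}
  b2: in={x,z} out={b,x,z}
  b3: in={b,z} out={b,z}
  b4: in={b,z} out={b,x,z}
  b5: in={b,x,z} out={b,x,z}
  b6: in={b} out=∅
  b7: in={b} out=∅
  b8: in={b} out=∅
  b9: in=∅ out=∅

Interference:
  b — {f,r,x,z}
  f — {b}
  r — {b,x,z}
  x — {b,r,z}
  z — {b,r,x}

Colouring:
  clique {b,r,x,z} ⇒ need ≥ 4
  assign b→c0 f→c1 r→c1 x→c2 z→c3 — no edge inside a register ⇒ χ ≤ 4
  χ = 4

Answer: 4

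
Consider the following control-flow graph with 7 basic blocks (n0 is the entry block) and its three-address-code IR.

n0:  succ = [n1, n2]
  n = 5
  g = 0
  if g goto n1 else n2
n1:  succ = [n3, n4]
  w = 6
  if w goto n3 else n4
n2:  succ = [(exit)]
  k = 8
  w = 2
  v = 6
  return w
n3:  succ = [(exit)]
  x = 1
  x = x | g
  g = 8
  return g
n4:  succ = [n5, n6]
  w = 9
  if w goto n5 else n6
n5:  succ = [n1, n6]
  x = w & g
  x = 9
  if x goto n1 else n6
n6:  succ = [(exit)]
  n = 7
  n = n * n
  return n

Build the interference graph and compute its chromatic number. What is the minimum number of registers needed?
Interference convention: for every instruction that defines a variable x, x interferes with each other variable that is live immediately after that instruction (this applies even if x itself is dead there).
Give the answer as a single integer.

Answer: 2

Working:
Block summaries:
  n0: {g,n} / ∅
  n1: {w} / ∅
  n2: {k,v,w} / ∅
  n3: {g,x} / {g}
  n4: {w} / ∅
  n5: {x} / {g,w}
  n6: {n} / ∅

Liveness:
  n0 li=∅ lo={g}
  n1 li={g} lo={g}
  n2 li=∅ lo=∅
  n3 li={g} lo=∅
  n4 li={g} lo={g,w}
  n5 li={g,w} lo={g}
  n6 li=∅ lo=∅

Interfere edges:
  g — {w,x}
  k — ∅
  n — ∅
  v — {w}
  w — {g,v}
  x — {g}

Registers:
  clique {g,w} ⇒ need ≥ 2
  assign g→R0 k→R0 n→R0 v→R0 w→R1 x→R1 — no edge inside a register ⇒ χ ≤ 2
  χ = 2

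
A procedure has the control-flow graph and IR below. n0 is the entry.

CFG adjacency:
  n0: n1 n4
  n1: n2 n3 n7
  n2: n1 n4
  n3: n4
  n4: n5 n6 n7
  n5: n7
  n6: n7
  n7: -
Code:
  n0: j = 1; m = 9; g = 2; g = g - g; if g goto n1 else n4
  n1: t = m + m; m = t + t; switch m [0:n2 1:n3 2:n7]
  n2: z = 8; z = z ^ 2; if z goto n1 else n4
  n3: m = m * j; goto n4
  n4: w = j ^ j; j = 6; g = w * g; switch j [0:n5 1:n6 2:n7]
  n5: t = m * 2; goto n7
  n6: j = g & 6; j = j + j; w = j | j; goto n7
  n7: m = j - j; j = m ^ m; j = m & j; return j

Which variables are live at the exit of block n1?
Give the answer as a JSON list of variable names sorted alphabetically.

Answer: ["g", "j", "m"]

Derivation:
def/use:
  n0: {g,j,m} / ∅
  n1: {m,t} / {m}
  n2: {z} / ∅
  n3: {m} / {j,m}
  n4: {g,j,w} / {g,j}
  n5: {t} / {m}
  n6: {j,w} / {g}
  n7: {j,m} / {j}

Backward fixpoint:
  n0 li=∅ lo={g,j,m}
  n1 li={g,j,m} lo={g,j,m}
  n2 li={g,j,m} lo={g,j,m}
  n3 li={g,j,m} lo={g,j,m}
  n4 li={g,j,m} lo={g,j,m}
  n5 li={j,m} lo={j}
  n6 li={g} lo={j}
  n7 li={j} lo=∅

live-out(n1) = ["g", "j", "m"]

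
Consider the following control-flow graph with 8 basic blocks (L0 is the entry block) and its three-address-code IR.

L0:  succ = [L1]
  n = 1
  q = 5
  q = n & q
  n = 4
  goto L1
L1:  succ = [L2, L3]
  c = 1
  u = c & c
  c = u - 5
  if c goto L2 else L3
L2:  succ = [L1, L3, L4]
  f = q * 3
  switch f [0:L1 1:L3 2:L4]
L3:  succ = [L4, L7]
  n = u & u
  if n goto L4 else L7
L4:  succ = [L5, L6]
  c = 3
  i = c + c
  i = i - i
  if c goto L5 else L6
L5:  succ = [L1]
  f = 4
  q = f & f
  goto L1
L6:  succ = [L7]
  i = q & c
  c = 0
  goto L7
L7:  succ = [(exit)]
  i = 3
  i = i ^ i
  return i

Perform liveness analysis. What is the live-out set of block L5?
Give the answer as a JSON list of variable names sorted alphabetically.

Answer: ["q"]

Working:
Per-block:
  L0 def {n,q} use ∅
  L1 def {c,u} use ∅
  L2 def {f} use {q}
  L3 def {n} use {u}
  L4 def {c,i} use ∅
  L5 def {f,q} use ∅
  L6 def {c,i} use {c,q}
  L7 def {i} use ∅

Backward fixpoint:
  L0: in=∅ out={q}
  L1: in={q} out={q,u}
  L2: in={q,u} out={q,u}
  L3: in={q,u} out={q}
  L4: in={q} out={c,q}
  L5: in=∅ out={q}
  L6: in={c,q} out=∅
  L7: in=∅ out=∅

live-out(L5) = ["q"]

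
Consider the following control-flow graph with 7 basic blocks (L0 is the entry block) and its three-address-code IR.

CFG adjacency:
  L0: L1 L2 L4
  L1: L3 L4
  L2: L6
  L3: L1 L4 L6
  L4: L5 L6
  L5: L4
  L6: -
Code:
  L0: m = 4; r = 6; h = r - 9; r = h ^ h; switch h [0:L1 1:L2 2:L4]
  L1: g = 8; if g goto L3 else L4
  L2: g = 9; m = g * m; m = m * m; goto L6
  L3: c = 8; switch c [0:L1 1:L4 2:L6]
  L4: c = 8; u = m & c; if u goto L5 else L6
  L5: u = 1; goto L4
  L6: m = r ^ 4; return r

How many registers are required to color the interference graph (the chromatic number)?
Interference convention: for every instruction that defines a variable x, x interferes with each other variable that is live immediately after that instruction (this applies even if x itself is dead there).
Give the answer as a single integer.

Per-block:
  L0: {h,m,r} / ∅
  L1: {g} / ∅
  L2: {g,m} / {m}
  L3: {c} / ∅
  L4: {c,u} / {m}
  L5: {u} / ∅
  L6: {m} / {r}

Backward fixpoint:
  live L0: ∅→{m,r}
  live L1: {m,r}→{m,r}
  live L2: {m,r}→{r}
  live L3: {m,r}→{m,r}
  live L4: {m,r}→{m,r}
  live L5: {m,r}→{m,r}
  live L6: {r}→∅

Interfere edges:
  c: {m,r}
  g: {m,r}
  h: {m,r}
  m: {c,g,h,r,u}
  r: {c,g,h,m,u}
  u: {m,r}

Registers:
  {c,m,r} pairwise interfere (3-clique) ⇒ χ ≥ 3
  3-colouring: r0={m}  r1={r}  r2={c,g,h,u}
  χ = 3

Answer: 3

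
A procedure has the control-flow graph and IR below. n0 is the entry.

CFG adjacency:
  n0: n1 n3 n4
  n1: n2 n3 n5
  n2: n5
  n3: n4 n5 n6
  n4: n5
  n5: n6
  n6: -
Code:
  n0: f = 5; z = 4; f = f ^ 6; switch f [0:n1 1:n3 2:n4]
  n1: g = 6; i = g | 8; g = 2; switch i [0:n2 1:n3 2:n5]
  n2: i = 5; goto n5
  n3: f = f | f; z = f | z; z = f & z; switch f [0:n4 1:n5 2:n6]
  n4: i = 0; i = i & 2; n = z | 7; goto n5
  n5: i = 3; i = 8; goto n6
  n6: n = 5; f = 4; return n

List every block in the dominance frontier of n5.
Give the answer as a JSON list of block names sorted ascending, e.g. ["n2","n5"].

idom tree: n1←n0 n2←n1 n3←n0 n4←n0 n5←n0 n6←n0
Dom at joins:
  n3: preds {n0,n1}: {n0} ∩ {n0,n1} = {n0}; idom=n0
  n4: preds {n0,n3}: {n0} ∩ {n0,n3} = {n0}; idom=n0
  n5: preds {n1,n2,n3,n4}: {n0,n1} ∩ {n0,n1,n2} ∩ {n0,n3} ∩ {n0,n4} = {n0}; idom=n0
  n6: preds {n3,n5}: {n0,n3} ∩ {n0,n5} = {n0}; idom=n0

DF derivation:
  n3←n0: walk · to n0
  n3←n1: walk n1 to n0
  n4←n0: walk · to n0
  n4←n3: walk n3 to n0
  n5←n1: walk n1 to n0
  n5←n2: walk n2→n1 to n0
  n5←n3: walk n3 to n0
  n5←n4: walk n4 to n0
  n6←n3: walk n3 to n0
  n6←n5: walk n5 to n0
  n0: DF=∅
  n1: DF={n3,n5}
  n2: DF={n5}
  n3: DF={n4,n5,n6}
  n4: DF={n5}
  n5: DF={n6}
  n6: DF=∅

DF(n5) = ["n6"]

Answer: ["n6"]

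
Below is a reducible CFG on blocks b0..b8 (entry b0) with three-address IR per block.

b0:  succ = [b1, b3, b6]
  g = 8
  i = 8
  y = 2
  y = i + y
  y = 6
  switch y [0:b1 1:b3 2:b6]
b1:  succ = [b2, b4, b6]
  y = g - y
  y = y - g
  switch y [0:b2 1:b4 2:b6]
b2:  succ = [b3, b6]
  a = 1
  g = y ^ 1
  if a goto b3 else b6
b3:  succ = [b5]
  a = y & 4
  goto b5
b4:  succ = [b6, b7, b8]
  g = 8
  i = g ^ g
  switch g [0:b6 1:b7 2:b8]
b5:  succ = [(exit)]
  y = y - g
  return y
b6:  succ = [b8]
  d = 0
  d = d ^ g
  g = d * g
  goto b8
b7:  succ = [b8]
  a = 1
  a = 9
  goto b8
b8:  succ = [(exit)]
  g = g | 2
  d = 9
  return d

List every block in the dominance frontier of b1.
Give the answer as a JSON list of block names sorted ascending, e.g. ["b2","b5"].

Answer: ["b3", "b6", "b8"]

Analysis:
idom tree: b1←b0 b2←b1 b3←b0 b4←b1 b5←b3 b6←b0 b7←b4 b8←b0
Dom at joins:
  b3: preds {b0,b2}: {b0} ∩ {b0,b1,b2} = {b0}; idom=b0
  b6: preds {b0,b1,b2,b4}: {b0} ∩ {b0,b1} ∩ {b0,b1,b2} ∩ {b0,b1,b4} = {b0}; idom=b0
  b8: preds {b4,b6,b7}: {b0,b1,b4} ∩ {b0,b6} ∩ {b0,b1,b4,b7} = {b0}; idom=b0

DF walk-up:
  b3←b0: walk · to b0
  b3←b2: walk b2→b1 to b0
  b6←b0: walk · to b0
  b6←b1: walk b1 to b0
  b6←b2: walk b2→b1 to b0
  b6←b4: walk b4→b1 to b0
  b8←b4: walk b4→b1 to b0
  b8←b6: walk b6 to b0
  b8←b7: walk b7→b4→b1 to b0
  DF(b0)=∅
  DF(b1)={b3,b6,b8}
  DF(b2)={b3,b6}
  DF(b3)=∅
  DF(b4)={b6,b8}
  DF(b5)=∅
  DF(b6)={b8}
  DF(b7)={b8}
  DF(b8)=∅

DF(b1) = ["b3", "b6", "b8"]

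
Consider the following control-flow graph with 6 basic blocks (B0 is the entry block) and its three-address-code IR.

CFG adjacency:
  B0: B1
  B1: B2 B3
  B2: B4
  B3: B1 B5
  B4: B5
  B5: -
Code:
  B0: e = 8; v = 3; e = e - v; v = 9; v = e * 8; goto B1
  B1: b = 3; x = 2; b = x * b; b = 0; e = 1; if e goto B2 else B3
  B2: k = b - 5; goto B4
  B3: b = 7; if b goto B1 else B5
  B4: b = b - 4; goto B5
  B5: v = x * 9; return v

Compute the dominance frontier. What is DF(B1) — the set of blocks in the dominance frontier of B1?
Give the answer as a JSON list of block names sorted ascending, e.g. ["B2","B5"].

idom tree: B1←B0 B2←B1 B3←B1 B4←B2 B5←B1
Join-block Dom:
  B1: preds {B0,B3}: {B0} ∩ {B0,B1,B3} = {B0}; idom=B0
  B5: preds {B3,B4}: {B0,B1,B3} ∩ {B0,B1,B2,B4} = {B0,B1}; idom=B1

DF derivation:
  B1←B0: walk · to B0
  B1←B3: walk B3→B1 to B0
  B5←B3: walk B3 to B1
  B5←B4: walk B4→B2 to B1
  B0: DF=∅
  B1: DF={B1}
  B2: DF={B5}
  B3: DF={B1,B5}
  B4: DF={B5}
  B5: DF=∅

DF(B1) = ["B1"]

Answer: ["B1"]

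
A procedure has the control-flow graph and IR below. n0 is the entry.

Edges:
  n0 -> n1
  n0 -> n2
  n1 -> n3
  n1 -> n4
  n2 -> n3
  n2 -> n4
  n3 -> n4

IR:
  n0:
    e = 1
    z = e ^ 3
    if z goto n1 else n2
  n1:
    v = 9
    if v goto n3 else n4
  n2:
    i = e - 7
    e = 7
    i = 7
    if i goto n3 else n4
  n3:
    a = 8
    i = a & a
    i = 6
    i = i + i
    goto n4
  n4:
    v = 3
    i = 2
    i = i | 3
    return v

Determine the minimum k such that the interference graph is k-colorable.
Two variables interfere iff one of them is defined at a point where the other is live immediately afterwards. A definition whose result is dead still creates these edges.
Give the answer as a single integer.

def/use:
  n0: def={e,z} ue=∅
  n1: def={v} ue=∅
  n2: def={e,i} ue={e}
  n3: def={a,i} ue=∅
  n4: def={i,v} ue=∅

Backward fixpoint:
  live n0: ∅→{e}
  live n1: ∅→∅
  live n2: {e}→∅
  live n3: ∅→∅
  live n4: ∅→∅

Interference:
  a — ∅
  e — {z}
  i — {v}
  v — {i}
  z — {e}

Colouring:
  {e,z} pairwise interfere (2-clique) ⇒ χ ≥ 2
  2-colouring: r0={a,e,i}  r1={v,z}
  χ = 2

Answer: 2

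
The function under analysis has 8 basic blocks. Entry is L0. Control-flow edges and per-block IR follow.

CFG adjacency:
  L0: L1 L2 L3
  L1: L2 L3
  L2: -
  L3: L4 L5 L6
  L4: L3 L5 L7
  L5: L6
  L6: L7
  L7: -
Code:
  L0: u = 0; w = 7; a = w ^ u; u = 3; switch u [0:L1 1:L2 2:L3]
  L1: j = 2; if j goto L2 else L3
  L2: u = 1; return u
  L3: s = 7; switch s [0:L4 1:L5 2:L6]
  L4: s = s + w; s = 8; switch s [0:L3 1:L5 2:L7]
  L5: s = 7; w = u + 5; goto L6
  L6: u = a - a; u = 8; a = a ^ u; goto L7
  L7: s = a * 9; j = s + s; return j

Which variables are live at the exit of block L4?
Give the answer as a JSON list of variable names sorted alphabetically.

def/use:
  L0 def {a,u,w} use ∅
  L1 def {j} use ∅
  L2 def {u} use ∅
  L3 def {s} use ∅
  L4 def {s} use {s,w}
  L5 def {s,w} use {u}
  L6 def {a,u} use {a}
  L7 def {j,s} use {a}

Backward fixpoint:
  L0: in=∅ out={a,u,w}
  L1: in={a,u,w} out={a,u,w}
  L2: in=∅ out=∅
  L3: in={a,u,w} out={a,s,u,w}
  L4: in={a,s,u,w} out={a,u,w}
  L5: in={a,u} out={a}
  L6: in={a} out={a}
  L7: in={a} out=∅

live-out(L4) = ["a", "u", "w"]

Answer: ["a", "u", "w"]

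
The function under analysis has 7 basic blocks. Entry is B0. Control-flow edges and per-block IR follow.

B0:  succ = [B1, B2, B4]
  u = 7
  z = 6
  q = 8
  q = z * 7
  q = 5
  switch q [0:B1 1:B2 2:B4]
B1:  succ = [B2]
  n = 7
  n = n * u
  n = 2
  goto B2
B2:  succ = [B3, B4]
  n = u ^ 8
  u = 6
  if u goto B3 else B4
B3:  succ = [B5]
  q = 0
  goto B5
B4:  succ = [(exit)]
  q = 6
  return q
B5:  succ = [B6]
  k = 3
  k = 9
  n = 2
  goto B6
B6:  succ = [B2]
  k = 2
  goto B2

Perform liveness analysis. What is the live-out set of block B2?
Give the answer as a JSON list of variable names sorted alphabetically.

Answer: ["u"]

Derivation:
def/use:
  B0: def={q,u,z} ue=∅
  B1: def={n} ue={u}
  B2: def={n,u} ue={u}
  B3: def={q} ue=∅
  B4: def={q} ue=∅
  B5: def={k,n} ue=∅
  B6: def={k} ue=∅

Backward fixpoint:
  B0 li=∅ lo={u}
  B1 li={u} lo={u}
  B2 li={u} lo={u}
  B3 li={u} lo={u}
  B4 li=∅ lo=∅
  B5 li={u} lo={u}
  B6 li={u} lo={u}

live-out(B2) = ["u"]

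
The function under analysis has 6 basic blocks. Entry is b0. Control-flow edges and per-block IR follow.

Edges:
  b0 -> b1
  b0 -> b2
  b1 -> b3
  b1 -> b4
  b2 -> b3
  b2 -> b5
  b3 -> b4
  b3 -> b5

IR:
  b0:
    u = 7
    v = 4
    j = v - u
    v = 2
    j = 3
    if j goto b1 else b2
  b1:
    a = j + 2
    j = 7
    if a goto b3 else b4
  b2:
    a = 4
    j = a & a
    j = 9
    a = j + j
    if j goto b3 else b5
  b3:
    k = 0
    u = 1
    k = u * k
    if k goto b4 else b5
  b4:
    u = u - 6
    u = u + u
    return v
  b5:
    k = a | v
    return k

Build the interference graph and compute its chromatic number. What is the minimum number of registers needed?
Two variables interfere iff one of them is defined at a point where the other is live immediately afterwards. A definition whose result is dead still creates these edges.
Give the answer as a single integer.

Answer: 4

Analysis:
Block summaries:
  b0: def={j,u,v} ue=∅
  b1: def={a,j} ue={j}
  b2: def={a,j} ue=∅
  b3: def={k,u} ue=∅
  b4: def={u} ue={u,v}
  b5: def={k} ue={a,v}

Live sets:
  b0: in=∅ out={j,u,v}
  b1: in={j,u,v} out={a,u,v}
  b2: in={v} out={a,v}
  b3: in={a,v} out={a,u,v}
  b4: in={u,v} out=∅
  b5: in={a,v} out=∅

Interfere edges:
  a: {j,k,u,v}
  j: {a,u,v}
  k: {a,u,v}
  u: {a,j,k,v}
  v: {a,j,k,u}

Colouring:
  {a,j,u,v} pairwise interfere (4-clique) ⇒ χ ≥ 4
  assign a→R0 j→R3 k→R3 u→R1 v→R2 — no edge inside a register ⇒ χ ≤ 4
  χ = 4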